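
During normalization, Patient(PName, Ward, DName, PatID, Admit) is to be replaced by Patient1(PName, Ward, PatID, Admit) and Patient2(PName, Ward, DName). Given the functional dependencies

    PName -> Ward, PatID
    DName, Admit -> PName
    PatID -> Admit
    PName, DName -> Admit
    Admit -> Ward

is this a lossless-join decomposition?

Common attributes: Patient1 ∩ Patient2 = {PName, Ward}.
Closure of {PName, Ward}: PName → Ward, PatID applies, adding PatID; PatID → Admit applies, adding Admit. So (PName, Ward)⁺ = {PName, Ward, PatID, Admit}.
This closure contains every attribute of Patient1, so Patient1 ∩ Patient2 → Patient1. The join is lossless.

Yes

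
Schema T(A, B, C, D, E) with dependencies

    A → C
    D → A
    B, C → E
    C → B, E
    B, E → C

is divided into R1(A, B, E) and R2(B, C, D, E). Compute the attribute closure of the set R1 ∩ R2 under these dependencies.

R1 ∩ R2 = {B, E}.
B, E → C applies, adding C
Closure: {B, C, E}.

B, C, E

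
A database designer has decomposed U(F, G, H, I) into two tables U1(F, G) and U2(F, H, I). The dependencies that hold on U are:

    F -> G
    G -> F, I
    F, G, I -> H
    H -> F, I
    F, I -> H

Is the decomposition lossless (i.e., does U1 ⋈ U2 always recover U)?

Yes

Common attributes: U1 ∩ U2 = {F}.
Closure of {F}: F → G applies, adding G; G → F, I applies, adding I; F, G, I → H applies, adding H. So (F)⁺ = {F, G, H, I}.
This closure contains every attribute of U1, so U1 ∩ U2 → U1. The join is lossless.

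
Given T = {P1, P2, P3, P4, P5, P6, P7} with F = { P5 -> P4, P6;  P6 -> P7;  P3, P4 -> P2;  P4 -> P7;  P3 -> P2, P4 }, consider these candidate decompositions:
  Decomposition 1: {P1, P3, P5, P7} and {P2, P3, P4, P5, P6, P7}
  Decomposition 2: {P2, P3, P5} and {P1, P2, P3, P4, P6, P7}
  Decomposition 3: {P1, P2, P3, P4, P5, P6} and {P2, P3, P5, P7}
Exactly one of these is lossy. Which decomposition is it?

Decomposition 1: common = {P3, P5, P7}, closure = {P2, P3, P4, P5, P6, P7} → lossless.
Decomposition 2: common = {P2, P3}, closure = {P2, P3, P4, P7} → lossy.
Decomposition 3: common = {P2, P3, P5}, closure = {P2, P3, P4, P5, P6, P7} → lossless.

Decomposition 2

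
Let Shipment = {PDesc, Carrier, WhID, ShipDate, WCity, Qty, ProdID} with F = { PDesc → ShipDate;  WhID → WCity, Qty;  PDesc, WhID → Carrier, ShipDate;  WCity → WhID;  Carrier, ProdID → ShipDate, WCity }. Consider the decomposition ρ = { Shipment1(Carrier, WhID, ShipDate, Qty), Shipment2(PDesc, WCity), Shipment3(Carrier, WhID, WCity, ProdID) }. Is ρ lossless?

No

Chase test. Columns are PDesc, Carrier, WhID, ShipDate, WCity, Qty, ProdID; row i has aⱼ where attribute j ∈ Shipmenti, else bᵢⱼ.
Initial tableau (one row per fragment):
  row 1: b11 a2 a3 a4 b15 a6 b17
  row 2: a1 b22 b23 b24 a5 b26 b27
  row 3: b31 a2 a3 b34 a5 b36 a7
Rows 1 and 3 agree on WhID; apply WhID→WCity, Qty and equate their WCity, Qty entries.
Rows 1 and 2 agree on WCity; apply WCity→WhID and equate their WhID entries.
Rows 1 and 2 agree on WhID; apply WhID→WCity, Qty and equate their WCity, Qty entries.
No row becomes fully distinguished — the join is lossy.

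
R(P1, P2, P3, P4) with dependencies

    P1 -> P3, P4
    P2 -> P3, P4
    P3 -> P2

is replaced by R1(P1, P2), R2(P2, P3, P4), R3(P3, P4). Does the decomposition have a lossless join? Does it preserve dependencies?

lossless and dependency-preserving

Lossless test (chase): Rows 1 and 2 agree on P2; apply P2→P3, P4 and equate their P3, P4 entries. Rows 1 and 3 agree on P3; apply P3→P2 and equate their P2 entries. Row 1 is now all distinguished symbols — the join is lossless.
Dependency preservation: P1 → P3, P4 is not contained in any single fragment, but the restricted closure of its left-hand side across the fragments still reaches the right-hand side; the remaining FDs each lie inside some fragment. All dependencies are preserved.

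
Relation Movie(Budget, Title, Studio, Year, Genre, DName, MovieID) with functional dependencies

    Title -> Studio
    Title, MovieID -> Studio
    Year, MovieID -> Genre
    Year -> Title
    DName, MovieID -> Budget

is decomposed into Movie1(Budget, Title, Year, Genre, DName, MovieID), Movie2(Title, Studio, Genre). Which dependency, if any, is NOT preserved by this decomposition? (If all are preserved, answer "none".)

Title → Studio lies within Movie2.
Title, MovieID → Studio: restricted closure across fragments reaches Studio.
Year, MovieID → Genre lies within Movie1.
Year → Title lies within Movie1.
DName, MovieID → Budget lies within Movie1.
Every dependency is enforceable on the fragments, so the decomposition is dependency-preserving.

none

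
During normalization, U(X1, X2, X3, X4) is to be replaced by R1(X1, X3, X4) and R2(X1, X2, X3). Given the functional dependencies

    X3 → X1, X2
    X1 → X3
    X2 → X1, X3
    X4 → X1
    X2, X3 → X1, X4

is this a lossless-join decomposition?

Yes

Common attributes: R1 ∩ R2 = {X1, X3}.
Closure of {X1, X3}: X3 → X1, X2 applies, adding X2; X2, X3 → X1, X4 applies, adding X4. So (X1, X3)⁺ = {X1, X2, X3, X4}.
This closure contains every attribute of R1, so R1 ∩ R2 → R1. The join is lossless.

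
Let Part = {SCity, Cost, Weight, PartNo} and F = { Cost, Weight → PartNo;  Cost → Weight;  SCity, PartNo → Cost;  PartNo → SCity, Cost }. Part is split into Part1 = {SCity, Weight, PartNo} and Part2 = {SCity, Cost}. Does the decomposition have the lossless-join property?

Common attributes: Part1 ∩ Part2 = {SCity}.
No dependency enlarges {SCity}, so (SCity)⁺ = {SCity}.
The closure contains neither all of Part1 = {SCity, Weight, PartNo} nor all of Part2 = {SCity, Cost}, so the common attributes are not a superkey of either fragment. The join is lossy.

No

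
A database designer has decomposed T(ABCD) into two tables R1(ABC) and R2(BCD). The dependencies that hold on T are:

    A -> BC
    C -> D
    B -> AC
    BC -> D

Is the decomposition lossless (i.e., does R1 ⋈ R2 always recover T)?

Common attributes: R1 ∩ R2 = {BC}.
Closure of {BC}: C → D applies, adding D; B → AC applies, adding A. So (BC)⁺ = {ABCD}.
This closure contains every attribute of R1, so R1 ∩ R2 → R1. The join is lossless.

Yes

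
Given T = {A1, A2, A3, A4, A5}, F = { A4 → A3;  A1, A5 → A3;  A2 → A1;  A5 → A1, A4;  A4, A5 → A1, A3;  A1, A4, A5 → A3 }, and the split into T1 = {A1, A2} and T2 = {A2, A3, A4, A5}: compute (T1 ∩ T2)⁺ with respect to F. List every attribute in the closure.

A1, A2

T1 ∩ T2 = {A2}.
A2 → A1 applies, adding A1
Closure: {A1, A2}.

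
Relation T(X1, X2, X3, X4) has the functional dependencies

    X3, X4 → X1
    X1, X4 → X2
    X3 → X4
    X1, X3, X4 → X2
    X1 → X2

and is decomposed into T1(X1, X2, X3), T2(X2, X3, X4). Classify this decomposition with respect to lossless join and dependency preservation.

Lossless test: (X2, X3)⁺ = {X1, X2, X3, X4}, which contains all of one fragment — lossless.
Dependency preservation: X3, X4 → X1; X1, X4 → X2; X1, X3, X4 → X2 are not contained in any single fragment, but the restricted closure of each left-hand side across the fragments still reaches the right-hand side; the remaining FDs each lie inside some fragment. All dependencies are preserved.

lossless and dependency-preserving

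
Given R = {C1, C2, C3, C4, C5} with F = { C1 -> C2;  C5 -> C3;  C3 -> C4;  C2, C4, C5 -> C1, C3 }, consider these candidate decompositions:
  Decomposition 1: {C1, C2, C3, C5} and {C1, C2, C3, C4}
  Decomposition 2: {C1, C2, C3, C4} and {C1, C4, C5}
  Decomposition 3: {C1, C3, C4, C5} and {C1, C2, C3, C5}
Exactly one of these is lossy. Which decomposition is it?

Decomposition 2

Decomposition 1: common = {C1, C2, C3}, closure = {C1, C2, C3, C4} → lossless.
Decomposition 2: common = {C1, C4}, closure = {C1, C2, C4} → lossy.
Decomposition 3: common = {C1, C3, C5}, closure = {C1, C2, C3, C4, C5} → lossless.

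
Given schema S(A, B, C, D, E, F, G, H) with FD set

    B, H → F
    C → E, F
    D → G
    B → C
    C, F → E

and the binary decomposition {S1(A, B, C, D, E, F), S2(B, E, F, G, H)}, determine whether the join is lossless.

No

Common attributes: S1 ∩ S2 = {B, E, F}.
Closure of {B, E, F}: B → C applies, adding C. So (B, E, F)⁺ = {B, C, E, F}.
The closure contains neither all of S1 = {A, B, C, D, E, F} nor all of S2 = {B, E, F, G, H}, so the common attributes are not a superkey of either fragment. The join is lossy.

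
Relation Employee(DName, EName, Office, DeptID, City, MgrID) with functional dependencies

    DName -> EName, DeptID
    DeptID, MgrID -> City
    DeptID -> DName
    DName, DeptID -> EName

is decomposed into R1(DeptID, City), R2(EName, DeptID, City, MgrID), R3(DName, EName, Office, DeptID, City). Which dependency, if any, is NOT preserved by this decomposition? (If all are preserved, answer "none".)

none

DName → EName, DeptID lies within R3.
DeptID, MgrID → City lies within R2.
DeptID → DName lies within R3.
DName, DeptID → EName lies within R3.
Every dependency is enforceable on the fragments, so the decomposition is dependency-preserving.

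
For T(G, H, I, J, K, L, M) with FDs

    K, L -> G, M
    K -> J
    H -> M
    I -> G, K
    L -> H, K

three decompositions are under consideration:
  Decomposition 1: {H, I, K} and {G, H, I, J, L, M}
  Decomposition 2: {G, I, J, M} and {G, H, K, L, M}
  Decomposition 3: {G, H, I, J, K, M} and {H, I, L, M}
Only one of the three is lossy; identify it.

Decomposition 1: common = {H, I}, closure = {G, H, I, J, K, M} → lossless.
Decomposition 2: common = {G, M}, closure = {G, M} → lossy.
Decomposition 3: common = {H, I, M}, closure = {G, H, I, J, K, M} → lossless.

Decomposition 2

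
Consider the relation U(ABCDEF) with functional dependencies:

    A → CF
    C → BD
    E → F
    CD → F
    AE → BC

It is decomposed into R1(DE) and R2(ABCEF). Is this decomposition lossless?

No

Common attributes: R1 ∩ R2 = {E}.
Closure of {E}: E → F applies, adding F. So (E)⁺ = {EF}.
The closure contains neither all of R1 = {DE} nor all of R2 = {ABCEF}, so the common attributes are not a superkey of either fragment. The join is lossy.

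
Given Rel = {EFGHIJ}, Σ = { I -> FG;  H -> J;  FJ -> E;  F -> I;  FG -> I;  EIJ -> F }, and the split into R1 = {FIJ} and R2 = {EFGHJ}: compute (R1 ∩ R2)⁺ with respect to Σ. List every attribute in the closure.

R1 ∩ R2 = {FJ}.
FJ → E applies, adding E
F → I applies, adding I
I → FG applies, adding G
Closure: {EFGIJ}.

EFGIJ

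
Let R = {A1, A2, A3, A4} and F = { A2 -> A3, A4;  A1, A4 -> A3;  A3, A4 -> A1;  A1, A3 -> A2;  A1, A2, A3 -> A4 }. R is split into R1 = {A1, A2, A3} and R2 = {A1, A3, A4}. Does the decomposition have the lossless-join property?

Common attributes: R1 ∩ R2 = {A1, A3}.
Closure of {A1, A3}: A1, A3 → A2 applies, adding A2; A1, A2, A3 → A4 applies, adding A4. So (A1, A3)⁺ = {A1, A2, A3, A4}.
This closure contains every attribute of R1, so R1 ∩ R2 → R1. The join is lossless.

Yes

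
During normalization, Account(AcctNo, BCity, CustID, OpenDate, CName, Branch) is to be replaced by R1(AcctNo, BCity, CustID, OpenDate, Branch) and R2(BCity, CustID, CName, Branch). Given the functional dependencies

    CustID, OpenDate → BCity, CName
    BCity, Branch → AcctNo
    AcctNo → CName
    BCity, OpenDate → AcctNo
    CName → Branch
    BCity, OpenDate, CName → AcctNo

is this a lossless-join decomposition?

Common attributes: R1 ∩ R2 = {BCity, CustID, Branch}.
Closure of {BCity, CustID, Branch}: BCity, Branch → AcctNo applies, adding AcctNo; AcctNo → CName applies, adding CName. So (BCity, CustID, Branch)⁺ = {AcctNo, BCity, CustID, CName, Branch}.
This closure contains every attribute of R2, so R1 ∩ R2 → R2. The join is lossless.

Yes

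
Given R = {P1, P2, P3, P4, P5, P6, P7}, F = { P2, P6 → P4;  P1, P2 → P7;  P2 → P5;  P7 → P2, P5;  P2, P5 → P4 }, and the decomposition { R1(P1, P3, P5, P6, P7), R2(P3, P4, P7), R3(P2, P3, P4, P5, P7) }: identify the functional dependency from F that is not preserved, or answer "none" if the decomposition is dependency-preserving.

Check P1, P2 → P7: no single fragment contains all of {P1, P2, P7}, and the restricted closure of {P1, P2} across the fragments never reaches {P7}.
P2, P6 → P4 is preserved.
P2 → P5 is preserved.
P7 → P2, P5 is preserved.
P2, P5 → P4 is preserved.

P1, P2 → P7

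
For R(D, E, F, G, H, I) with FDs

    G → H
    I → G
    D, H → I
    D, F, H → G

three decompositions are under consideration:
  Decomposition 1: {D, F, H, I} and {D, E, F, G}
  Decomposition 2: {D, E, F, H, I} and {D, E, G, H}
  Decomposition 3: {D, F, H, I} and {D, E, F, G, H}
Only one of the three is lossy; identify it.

Decomposition 1: common = {D, F}, closure = {D, F} → lossy.
Decomposition 2: common = {D, E, H}, closure = {D, E, G, H, I} → lossless.
Decomposition 3: common = {D, F, H}, closure = {D, F, G, H, I} → lossless.

Decomposition 1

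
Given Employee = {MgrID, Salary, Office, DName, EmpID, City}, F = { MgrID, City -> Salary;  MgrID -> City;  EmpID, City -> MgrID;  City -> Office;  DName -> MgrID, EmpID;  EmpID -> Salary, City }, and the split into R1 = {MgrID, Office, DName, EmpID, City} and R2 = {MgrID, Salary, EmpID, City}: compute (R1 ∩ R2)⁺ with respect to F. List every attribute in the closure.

R1 ∩ R2 = {MgrID, EmpID, City}.
MgrID, City → Salary applies, adding Salary
City → Office applies, adding Office
Closure: {MgrID, Salary, Office, EmpID, City}.

MgrID, Salary, Office, EmpID, City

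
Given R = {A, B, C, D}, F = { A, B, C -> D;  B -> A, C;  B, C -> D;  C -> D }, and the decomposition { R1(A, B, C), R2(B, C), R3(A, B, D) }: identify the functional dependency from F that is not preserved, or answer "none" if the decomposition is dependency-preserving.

Check C → D: no single fragment contains all of {C, D}, and the restricted closure of {C} across the fragments never reaches {D}.
A, B, C → D is preserved.
B → A, C is preserved.
B, C → D is preserved.

C -> D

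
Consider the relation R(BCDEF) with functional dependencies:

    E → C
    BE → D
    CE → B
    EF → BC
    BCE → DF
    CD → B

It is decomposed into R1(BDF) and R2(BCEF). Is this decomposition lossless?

Common attributes: R1 ∩ R2 = {BF}.
No dependency enlarges {BF}, so (BF)⁺ = {BF}.
The closure contains neither all of R1 = {BDF} nor all of R2 = {BCEF}, so the common attributes are not a superkey of either fragment. The join is lossy.

No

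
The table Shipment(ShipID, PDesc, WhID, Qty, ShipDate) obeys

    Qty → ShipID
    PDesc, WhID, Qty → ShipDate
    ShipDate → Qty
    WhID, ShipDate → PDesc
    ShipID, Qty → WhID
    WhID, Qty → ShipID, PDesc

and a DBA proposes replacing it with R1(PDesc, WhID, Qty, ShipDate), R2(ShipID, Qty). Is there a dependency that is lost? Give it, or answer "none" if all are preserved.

Qty → ShipID lies within R2.
PDesc, WhID, Qty → ShipDate lies within R1.
ShipDate → Qty lies within R1.
WhID, ShipDate → PDesc lies within R1.
ShipID, Qty → WhID: restricted closure across fragments reaches WhID.
WhID, Qty → ShipID, PDesc: restricted closure across fragments reaches ShipID, PDesc.
Every dependency is enforceable on the fragments, so the decomposition is dependency-preserving.

none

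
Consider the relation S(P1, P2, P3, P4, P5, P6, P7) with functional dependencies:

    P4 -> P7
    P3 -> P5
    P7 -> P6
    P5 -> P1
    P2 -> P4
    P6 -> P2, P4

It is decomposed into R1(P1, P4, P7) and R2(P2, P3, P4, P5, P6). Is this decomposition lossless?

No

Common attributes: R1 ∩ R2 = {P4}.
Closure of {P4}: P4 → P7 applies, adding P7; P7 → P6 applies, adding P6; P6 → P2, P4 applies, adding P2. So (P4)⁺ = {P2, P4, P6, P7}.
The closure contains neither all of R1 = {P1, P4, P7} nor all of R2 = {P2, P3, P4, P5, P6}, so the common attributes are not a superkey of either fragment. The join is lossy.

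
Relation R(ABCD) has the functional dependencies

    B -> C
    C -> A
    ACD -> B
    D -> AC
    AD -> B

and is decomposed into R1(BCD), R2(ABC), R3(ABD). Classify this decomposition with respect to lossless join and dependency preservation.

Lossless test (chase): Rows 1 and 3 agree on B; apply B→C and equate their C entries. Rows 1 and 2 agree on C; apply C→A and equate their A entries. Row 1 is now all distinguished symbols — the join is lossless.
Dependency preservation: ACD → B; D → AC are not contained in any single fragment, but the restricted closure of each left-hand side across the fragments still reaches the right-hand side; the remaining FDs each lie inside some fragment. All dependencies are preserved.

lossless and dependency-preserving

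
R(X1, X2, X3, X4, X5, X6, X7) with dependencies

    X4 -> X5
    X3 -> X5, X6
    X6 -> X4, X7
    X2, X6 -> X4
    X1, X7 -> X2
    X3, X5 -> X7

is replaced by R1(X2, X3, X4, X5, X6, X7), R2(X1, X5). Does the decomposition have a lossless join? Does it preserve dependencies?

lossy and not dependency-preserving

Lossless test: (X5)⁺ = {X5}, which is a superkey of neither fragment — lossy.
Dependency preservation: the restricted closure of {X1, X7} across the fragments never reaches {X2}, so X1, X7 → X2 cannot be enforced without a join — not preserved.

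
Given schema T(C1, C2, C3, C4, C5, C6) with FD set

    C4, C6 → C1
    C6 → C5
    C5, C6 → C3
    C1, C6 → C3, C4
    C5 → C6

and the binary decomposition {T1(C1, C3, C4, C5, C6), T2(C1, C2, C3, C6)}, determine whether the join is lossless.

Common attributes: T1 ∩ T2 = {C1, C3, C6}.
Closure of {C1, C3, C6}: C6 → C5 applies, adding C5; C1, C6 → C3, C4 applies, adding C4. So (C1, C3, C6)⁺ = {C1, C3, C4, C5, C6}.
This closure contains every attribute of T1, so T1 ∩ T2 → T1. The join is lossless.

Yes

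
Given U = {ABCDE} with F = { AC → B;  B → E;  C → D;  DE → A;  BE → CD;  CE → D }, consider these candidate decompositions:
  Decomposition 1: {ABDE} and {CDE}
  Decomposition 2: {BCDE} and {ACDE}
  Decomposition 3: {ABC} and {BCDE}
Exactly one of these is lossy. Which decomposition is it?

Decomposition 1

Decomposition 1: common = {DE}, closure = {ADE} → lossy.
Decomposition 2: common = {CDE}, closure = {ABCDE} → lossless.
Decomposition 3: common = {BC}, closure = {ABCDE} → lossless.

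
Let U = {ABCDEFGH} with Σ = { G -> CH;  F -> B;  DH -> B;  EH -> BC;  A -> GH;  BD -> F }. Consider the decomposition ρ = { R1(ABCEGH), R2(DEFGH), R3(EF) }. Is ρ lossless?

No

Chase test. Columns are ABCDEFGH; row i has aⱼ where attribute j ∈ Ri, else bᵢⱼ.
Initial tableau (one row per fragment):
  row 1: a1 a2 a3 b14 a5 b16 a7 a8
  row 2: b21 b22 b23 a4 a5 a6 a7 a8
  row 3: b31 b32 b33 b34 a5 a6 b37 b38
Rows 1 and 2 agree on G; apply G→CH and equate their CH entries.
Rows 2 and 3 agree on F; apply F→B and equate their B entries.
Rows 1 and 2 agree on EH; apply EH→BC and equate their BC entries.
No row becomes fully distinguished — the join is lossy.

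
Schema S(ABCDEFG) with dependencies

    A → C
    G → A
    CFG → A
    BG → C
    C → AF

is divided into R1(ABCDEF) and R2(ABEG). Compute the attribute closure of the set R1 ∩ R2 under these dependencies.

ABCEF

R1 ∩ R2 = {ABE}.
A → C applies, adding C
C → AF applies, adding F
Closure: {ABCEF}.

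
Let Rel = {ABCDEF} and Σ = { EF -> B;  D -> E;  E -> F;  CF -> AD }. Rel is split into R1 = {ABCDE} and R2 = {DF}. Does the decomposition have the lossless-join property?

Yes

Common attributes: R1 ∩ R2 = {D}.
Closure of {D}: D → E applies, adding E; E → F applies, adding F; EF → B applies, adding B. So (D)⁺ = {BDEF}.
This closure contains every attribute of R2, so R1 ∩ R2 → R2. The join is lossless.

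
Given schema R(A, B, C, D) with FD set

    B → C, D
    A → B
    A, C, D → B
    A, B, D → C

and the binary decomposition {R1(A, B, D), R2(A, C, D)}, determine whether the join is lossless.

Yes

Common attributes: R1 ∩ R2 = {A, D}.
Closure of {A, D}: A → B applies, adding B; A, B, D → C applies, adding C. So (A, D)⁺ = {A, B, C, D}.
This closure contains every attribute of R1, so R1 ∩ R2 → R1. The join is lossless.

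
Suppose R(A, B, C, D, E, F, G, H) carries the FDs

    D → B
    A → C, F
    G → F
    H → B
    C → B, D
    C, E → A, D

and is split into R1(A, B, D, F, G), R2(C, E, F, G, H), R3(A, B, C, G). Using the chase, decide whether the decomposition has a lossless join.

Chase test. Columns are A, B, C, D, E, F, G, H; row i has aⱼ where attribute j ∈ Ri, else bᵢⱼ.
Initial tableau (one row per fragment):
  row 1: a1 a2 b13 a4 b15 a6 a7 b18
  row 2: b21 b22 a3 b24 a5 a6 a7 a8
  row 3: a1 a2 a3 b34 b35 b36 a7 b38
Rows 1 and 3 agree on A; apply A→C, F and equate their C, F entries.
Rows 1 and 2 agree on C; apply C→B, D and equate their B, D entries.
Rows 1 and 3 agree on C; apply C→B, D and equate their B, D entries.
No row becomes fully distinguished — the join is lossy.

No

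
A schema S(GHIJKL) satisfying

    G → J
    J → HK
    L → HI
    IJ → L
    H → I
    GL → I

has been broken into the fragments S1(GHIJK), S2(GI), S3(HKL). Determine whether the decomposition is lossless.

Chase test. Columns are GHIJKL; row i has aⱼ where attribute j ∈ Si, else bᵢⱼ.
Initial tableau (one row per fragment):
  row 1: a1 a2 a3 a4 a5 b16
  row 2: a1 b22 a3 b24 b25 b26
  row 3: b31 a2 b33 b34 a5 a6
Rows 1 and 2 agree on G; apply G→J and equate their J entries.
Rows 1 and 2 agree on J; apply J→HK and equate their HK entries.
Rows 1 and 2 agree on IJ; apply IJ→L and equate their L entries.
Rows 1 and 3 agree on H; apply H→I and equate their I entries.
No row becomes fully distinguished — the join is lossy.

No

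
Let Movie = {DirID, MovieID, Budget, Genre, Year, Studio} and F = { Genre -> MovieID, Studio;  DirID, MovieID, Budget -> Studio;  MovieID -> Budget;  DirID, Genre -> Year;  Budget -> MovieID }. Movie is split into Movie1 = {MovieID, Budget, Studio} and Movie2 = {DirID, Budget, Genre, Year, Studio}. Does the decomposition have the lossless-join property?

Yes

Common attributes: Movie1 ∩ Movie2 = {Budget, Studio}.
Closure of {Budget, Studio}: Budget → MovieID applies, adding MovieID. So (Budget, Studio)⁺ = {MovieID, Budget, Studio}.
This closure contains every attribute of Movie1, so Movie1 ∩ Movie2 → Movie1. The join is lossless.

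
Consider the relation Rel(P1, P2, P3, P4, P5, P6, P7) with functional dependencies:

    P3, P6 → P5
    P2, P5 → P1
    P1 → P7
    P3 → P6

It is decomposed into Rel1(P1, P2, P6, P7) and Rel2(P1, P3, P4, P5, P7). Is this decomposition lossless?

No

Common attributes: Rel1 ∩ Rel2 = {P1, P7}.
No dependency enlarges {P1, P7}, so (P1, P7)⁺ = {P1, P7}.
The closure contains neither all of Rel1 = {P1, P2, P6, P7} nor all of Rel2 = {P1, P3, P4, P5, P7}, so the common attributes are not a superkey of either fragment. The join is lossy.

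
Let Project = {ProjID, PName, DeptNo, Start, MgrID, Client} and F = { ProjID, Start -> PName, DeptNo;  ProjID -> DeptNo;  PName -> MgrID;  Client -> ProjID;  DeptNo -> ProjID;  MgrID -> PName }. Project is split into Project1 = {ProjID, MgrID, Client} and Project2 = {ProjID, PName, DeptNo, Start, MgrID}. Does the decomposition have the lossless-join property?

Common attributes: Project1 ∩ Project2 = {ProjID, MgrID}.
Closure of {ProjID, MgrID}: ProjID → DeptNo applies, adding DeptNo; MgrID → PName applies, adding PName. So (ProjID, MgrID)⁺ = {ProjID, PName, DeptNo, MgrID}.
The closure contains neither all of Project1 = {ProjID, MgrID, Client} nor all of Project2 = {ProjID, PName, DeptNo, Start, MgrID}, so the common attributes are not a superkey of either fragment. The join is lossy.

No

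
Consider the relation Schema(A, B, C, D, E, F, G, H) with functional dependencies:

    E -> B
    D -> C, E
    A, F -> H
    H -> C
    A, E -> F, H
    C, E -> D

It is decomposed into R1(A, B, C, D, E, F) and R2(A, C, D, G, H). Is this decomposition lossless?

Common attributes: R1 ∩ R2 = {A, C, D}.
Closure of {A, C, D}: D → C, E applies, adding E; A, E → F, H applies, adding F, H; E → B applies, adding B. So (A, C, D)⁺ = {A, B, C, D, E, F, H}.
This closure contains every attribute of R1, so R1 ∩ R2 → R1. The join is lossless.

Yes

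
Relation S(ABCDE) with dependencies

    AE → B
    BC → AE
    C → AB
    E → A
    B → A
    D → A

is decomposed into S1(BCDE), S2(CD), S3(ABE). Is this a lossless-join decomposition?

Yes

Chase test. Columns are ABCDE; row i has aⱼ where attribute j ∈ Si, else bᵢⱼ.
Initial tableau (one row per fragment):
  row 1: b11 a2 a3 a4 a5
  row 2: b21 b22 a3 a4 b25
  row 3: a1 a2 b33 b34 a5
Rows 1 and 2 agree on C; apply C→AB and equate their AB entries.
Rows 1 and 3 agree on E; apply E→A and equate their A entries.
Rows 1 and 2 agree on BC; apply BC→AE and equate their AE entries.
Row 1 is now all distinguished symbols — the join is lossless.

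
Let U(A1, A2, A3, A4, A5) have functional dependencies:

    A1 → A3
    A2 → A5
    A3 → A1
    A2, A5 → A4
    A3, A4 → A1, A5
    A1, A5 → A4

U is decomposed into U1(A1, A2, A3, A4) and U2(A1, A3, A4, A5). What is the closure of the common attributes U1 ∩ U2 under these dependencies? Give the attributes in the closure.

U1 ∩ U2 = {A1, A3, A4}.
A3, A4 → A1, A5 applies, adding A5
Closure: {A1, A3, A4, A5}.

A1, A3, A4, A5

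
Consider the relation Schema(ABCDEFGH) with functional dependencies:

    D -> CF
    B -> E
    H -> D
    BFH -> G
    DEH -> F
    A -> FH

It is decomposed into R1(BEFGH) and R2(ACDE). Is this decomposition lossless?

Common attributes: R1 ∩ R2 = {E}.
No dependency enlarges {E}, so (E)⁺ = {E}.
The closure contains neither all of R1 = {BEFGH} nor all of R2 = {ACDE}, so the common attributes are not a superkey of either fragment. The join is lossy.

No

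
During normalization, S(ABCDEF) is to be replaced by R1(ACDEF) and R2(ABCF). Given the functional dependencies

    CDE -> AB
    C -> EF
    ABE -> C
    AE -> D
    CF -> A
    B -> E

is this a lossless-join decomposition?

Common attributes: R1 ∩ R2 = {ACF}.
Closure of {ACF}: C → EF applies, adding E; AE → D applies, adding D; CDE → AB applies, adding B. So (ACF)⁺ = {ABCDEF}.
This closure contains every attribute of R1, so R1 ∩ R2 → R1. The join is lossless.

Yes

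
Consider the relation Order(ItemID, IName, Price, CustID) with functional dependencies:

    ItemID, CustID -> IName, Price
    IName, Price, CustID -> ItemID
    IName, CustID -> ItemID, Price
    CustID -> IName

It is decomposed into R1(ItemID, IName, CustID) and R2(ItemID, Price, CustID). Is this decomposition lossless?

Common attributes: R1 ∩ R2 = {ItemID, CustID}.
Closure of {ItemID, CustID}: ItemID, CustID → IName, Price applies, adding IName, Price. So (ItemID, CustID)⁺ = {ItemID, IName, Price, CustID}.
This closure contains every attribute of R1, so R1 ∩ R2 → R1. The join is lossless.

Yes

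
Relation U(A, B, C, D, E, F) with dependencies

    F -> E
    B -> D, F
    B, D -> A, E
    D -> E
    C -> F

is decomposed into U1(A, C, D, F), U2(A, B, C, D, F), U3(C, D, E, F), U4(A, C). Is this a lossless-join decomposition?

Chase test. Columns are A, B, C, D, E, F; row i has aⱼ where attribute j ∈ Ui, else bᵢⱼ.
Initial tableau (one row per fragment):
  row 1: a1 b12 a3 a4 b15 a6
  row 2: a1 a2 a3 a4 b25 a6
  row 3: b31 b32 a3 a4 a5 a6
  row 4: a1 b42 a3 b44 b45 b46
Rows 1 and 2 agree on F; apply F→E and equate their E entries.
Rows 1 and 3 agree on F; apply F→E and equate their E entries.
Rows 1 and 4 agree on C; apply C→F and equate their F entries.
Rows 1 and 4 agree on F; apply F→E and equate their E entries.
Row 2 is now all distinguished symbols — the join is lossless.

Yes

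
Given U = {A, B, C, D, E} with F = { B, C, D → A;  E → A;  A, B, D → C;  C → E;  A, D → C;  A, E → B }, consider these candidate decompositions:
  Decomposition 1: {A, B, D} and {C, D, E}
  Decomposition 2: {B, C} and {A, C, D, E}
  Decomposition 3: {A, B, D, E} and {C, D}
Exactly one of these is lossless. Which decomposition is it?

Decomposition 2

Decomposition 1: common = {D}, closure = {D} → lossy.
Decomposition 2: common = {C}, closure = {A, B, C, E} → lossless.
Decomposition 3: common = {D}, closure = {D} → lossy.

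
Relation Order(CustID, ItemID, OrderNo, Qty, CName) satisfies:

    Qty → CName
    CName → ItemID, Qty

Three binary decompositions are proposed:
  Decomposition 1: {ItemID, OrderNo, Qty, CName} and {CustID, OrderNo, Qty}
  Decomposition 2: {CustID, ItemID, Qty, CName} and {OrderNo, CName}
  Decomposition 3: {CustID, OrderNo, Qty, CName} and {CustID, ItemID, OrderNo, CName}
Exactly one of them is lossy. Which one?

Decomposition 2

Decomposition 1: common = {OrderNo, Qty}, closure = {ItemID, OrderNo, Qty, CName} → lossless.
Decomposition 2: common = {CName}, closure = {ItemID, Qty, CName} → lossy.
Decomposition 3: common = {CustID, OrderNo, CName}, closure = {CustID, ItemID, OrderNo, Qty, CName} → lossless.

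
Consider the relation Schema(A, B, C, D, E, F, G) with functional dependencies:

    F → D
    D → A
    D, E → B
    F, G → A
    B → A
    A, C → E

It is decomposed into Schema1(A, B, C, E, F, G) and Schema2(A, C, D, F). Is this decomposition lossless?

Common attributes: Schema1 ∩ Schema2 = {A, C, F}.
Closure of {A, C, F}: F → D applies, adding D; A, C → E applies, adding E; D, E → B applies, adding B. So (A, C, F)⁺ = {A, B, C, D, E, F}.
This closure contains every attribute of Schema2, so Schema1 ∩ Schema2 → Schema2. The join is lossless.

Yes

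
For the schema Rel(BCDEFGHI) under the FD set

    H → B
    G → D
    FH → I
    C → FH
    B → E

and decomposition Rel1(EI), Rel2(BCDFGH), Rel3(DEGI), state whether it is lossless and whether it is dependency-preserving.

lossy and not dependency-preserving

Lossless test (chase): applying each FD to every pair of rows produces no changes in the tableau, so no row becomes fully distinguished — the join is lossy.
Dependency preservation: the restricted closure of {FH} across the fragments never reaches {I}, so FH → I cannot be enforced without a join — not preserved.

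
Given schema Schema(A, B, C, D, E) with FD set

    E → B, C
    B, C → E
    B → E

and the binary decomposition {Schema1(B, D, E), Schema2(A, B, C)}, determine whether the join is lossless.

Common attributes: Schema1 ∩ Schema2 = {B}.
Closure of {B}: B → E applies, adding E; E → B, C applies, adding C. So (B)⁺ = {B, C, E}.
The closure contains neither all of Schema1 = {B, D, E} nor all of Schema2 = {A, B, C}, so the common attributes are not a superkey of either fragment. The join is lossy.

No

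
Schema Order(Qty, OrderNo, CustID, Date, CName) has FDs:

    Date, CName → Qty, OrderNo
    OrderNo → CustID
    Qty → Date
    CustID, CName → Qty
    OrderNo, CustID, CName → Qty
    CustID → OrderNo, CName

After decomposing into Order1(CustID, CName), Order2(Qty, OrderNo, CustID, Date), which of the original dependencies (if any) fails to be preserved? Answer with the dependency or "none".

Date, CName → Qty, OrderNo

Check Date, CName → Qty, OrderNo: no single fragment contains all of {Qty, OrderNo, Date, CName}, and the restricted closure of {Date, CName} across the fragments never reaches {Qty, OrderNo}.
OrderNo → CustID is preserved.
Qty → Date is preserved.
CustID, CName → Qty is preserved.
OrderNo, CustID, CName → Qty is preserved.
CustID → OrderNo, CName is preserved.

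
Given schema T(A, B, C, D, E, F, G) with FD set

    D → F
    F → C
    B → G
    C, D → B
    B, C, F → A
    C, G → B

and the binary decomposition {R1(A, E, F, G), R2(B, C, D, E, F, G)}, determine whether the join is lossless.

Common attributes: R1 ∩ R2 = {E, F, G}.
Closure of {E, F, G}: F → C applies, adding C; C, G → B applies, adding B; B, C, F → A applies, adding A. So (E, F, G)⁺ = {A, B, C, E, F, G}.
This closure contains every attribute of R1, so R1 ∩ R2 → R1. The join is lossless.

Yes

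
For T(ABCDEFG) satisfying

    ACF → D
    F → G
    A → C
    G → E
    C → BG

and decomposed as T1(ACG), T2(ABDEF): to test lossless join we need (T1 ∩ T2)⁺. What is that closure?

ABCEG

T1 ∩ T2 = {A}.
A → C applies, adding C
C → BG applies, adding BG
G → E applies, adding E
Closure: {ABCEG}.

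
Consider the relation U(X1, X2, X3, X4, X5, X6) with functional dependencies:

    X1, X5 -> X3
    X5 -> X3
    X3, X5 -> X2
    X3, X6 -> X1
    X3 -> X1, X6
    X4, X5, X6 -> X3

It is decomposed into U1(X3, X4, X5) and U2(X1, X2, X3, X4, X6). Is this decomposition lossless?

Common attributes: U1 ∩ U2 = {X3, X4}.
Closure of {X3, X4}: X3 → X1, X6 applies, adding X1, X6. So (X3, X4)⁺ = {X1, X3, X4, X6}.
The closure contains neither all of U1 = {X3, X4, X5} nor all of U2 = {X1, X2, X3, X4, X6}, so the common attributes are not a superkey of either fragment. The join is lossy.

No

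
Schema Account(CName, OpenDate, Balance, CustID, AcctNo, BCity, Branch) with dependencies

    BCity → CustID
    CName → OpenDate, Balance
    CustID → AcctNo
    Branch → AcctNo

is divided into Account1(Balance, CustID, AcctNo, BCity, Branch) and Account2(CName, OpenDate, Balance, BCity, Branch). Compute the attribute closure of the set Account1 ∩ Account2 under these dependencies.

Account1 ∩ Account2 = {Balance, BCity, Branch}.
BCity → CustID applies, adding CustID
CustID → AcctNo applies, adding AcctNo
Closure: {Balance, CustID, AcctNo, BCity, Branch}.

Balance, CustID, AcctNo, BCity, Branch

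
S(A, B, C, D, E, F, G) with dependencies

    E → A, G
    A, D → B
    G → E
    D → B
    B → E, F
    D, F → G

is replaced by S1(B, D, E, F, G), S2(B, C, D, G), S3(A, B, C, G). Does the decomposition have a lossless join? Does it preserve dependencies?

lossless and dependency-preserving

Lossless test (chase): Rows 1 and 2 agree on G; apply G→E and equate their E entries. Rows 1 and 3 agree on G; apply G→E and equate their E entries. Rows 1 and 2 agree on B; apply B→E, F and equate their E, F entries. Rows 1 and 3 agree on B; apply B→E, F and equate their E, F entries. Rows 1 and 2 agree on E; apply E→A, G and equate their A, G entries. Rows 1 and 3 agree on E; apply E→A, G and equate their A, G entries. Row 2 is now all distinguished symbols — the join is lossless.
Dependency preservation: E → A, G; A, D → B are not contained in any single fragment, but the restricted closure of each left-hand side across the fragments still reaches the right-hand side; the remaining FDs each lie inside some fragment. All dependencies are preserved.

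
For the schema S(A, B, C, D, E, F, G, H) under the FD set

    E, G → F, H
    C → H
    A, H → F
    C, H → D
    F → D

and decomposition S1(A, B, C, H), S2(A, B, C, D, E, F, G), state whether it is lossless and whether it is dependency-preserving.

lossless but not dependency-preserving

Lossless test: (A, B, C)⁺ = {A, B, C, D, F, H}, which contains all of one fragment — lossless.
Dependency preservation: the restricted closure of {E, G} across the fragments never reaches {F, H}, so E, G → F, H cannot be enforced without a join — not preserved.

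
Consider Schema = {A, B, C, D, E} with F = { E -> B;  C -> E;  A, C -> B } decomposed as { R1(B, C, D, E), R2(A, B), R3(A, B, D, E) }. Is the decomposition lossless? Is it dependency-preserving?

Lossless test (chase): applying each FD to every pair of rows produces no changes in the tableau, so no row becomes fully distinguished — the join is lossy.
Dependency preservation: A, C → B is not contained in any single fragment, but the restricted closure of its left-hand side across the fragments still reaches the right-hand side; the remaining FDs each lie inside some fragment. All dependencies are preserved.

lossy but dependency-preserving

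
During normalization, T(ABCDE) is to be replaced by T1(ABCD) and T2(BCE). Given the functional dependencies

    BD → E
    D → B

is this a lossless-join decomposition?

Common attributes: T1 ∩ T2 = {BC}.
No dependency enlarges {BC}, so (BC)⁺ = {BC}.
The closure contains neither all of T1 = {ABCD} nor all of T2 = {BCE}, so the common attributes are not a superkey of either fragment. The join is lossy.

No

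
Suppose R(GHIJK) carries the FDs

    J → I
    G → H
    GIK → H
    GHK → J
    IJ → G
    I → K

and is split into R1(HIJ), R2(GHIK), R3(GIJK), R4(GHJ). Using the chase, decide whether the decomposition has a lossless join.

Yes

Chase test. Columns are GHIJK; row i has aⱼ where attribute j ∈ Ri, else bᵢⱼ.
Initial tableau (one row per fragment):
  row 1: b11 a2 a3 a4 b15
  row 2: a1 a2 a3 b24 a5
  row 3: a1 b32 a3 a4 a5
  row 4: a1 a2 b43 a4 b45
Rows 1 and 4 agree on J; apply J→I and equate their I entries.
Rows 2 and 3 agree on G; apply G→H and equate their H entries.
Rows 2 and 3 agree on GHK; apply GHK→J and equate their J entries.
Rows 1 and 2 agree on IJ; apply IJ→G and equate their G entries.
Rows 1 and 2 agree on I; apply I→K and equate their K entries.
Rows 1 and 4 agree on I; apply I→K and equate their K entries.
Row 1 is now all distinguished symbols — the join is lossless.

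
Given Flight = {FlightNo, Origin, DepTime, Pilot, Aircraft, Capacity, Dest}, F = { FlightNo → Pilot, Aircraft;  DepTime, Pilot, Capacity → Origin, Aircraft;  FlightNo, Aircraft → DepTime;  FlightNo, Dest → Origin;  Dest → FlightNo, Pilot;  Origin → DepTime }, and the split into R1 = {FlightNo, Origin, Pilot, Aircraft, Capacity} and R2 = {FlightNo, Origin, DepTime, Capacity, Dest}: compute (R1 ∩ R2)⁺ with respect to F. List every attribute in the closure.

R1 ∩ R2 = {FlightNo, Origin, Capacity}.
FlightNo → Pilot, Aircraft applies, adding Pilot, Aircraft
FlightNo, Aircraft → DepTime applies, adding DepTime
Closure: {FlightNo, Origin, DepTime, Pilot, Aircraft, Capacity}.

FlightNo, Origin, DepTime, Pilot, Aircraft, Capacity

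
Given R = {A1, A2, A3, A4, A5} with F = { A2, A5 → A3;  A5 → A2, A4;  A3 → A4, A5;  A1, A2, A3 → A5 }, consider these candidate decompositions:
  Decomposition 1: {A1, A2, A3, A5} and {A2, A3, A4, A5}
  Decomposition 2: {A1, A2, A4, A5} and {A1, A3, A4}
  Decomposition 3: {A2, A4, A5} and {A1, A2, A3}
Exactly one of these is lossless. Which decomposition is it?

Decomposition 1: common = {A2, A3, A5}, closure = {A2, A3, A4, A5} → lossless.
Decomposition 2: common = {A1, A4}, closure = {A1, A4} → lossy.
Decomposition 3: common = {A2}, closure = {A2} → lossy.

Decomposition 1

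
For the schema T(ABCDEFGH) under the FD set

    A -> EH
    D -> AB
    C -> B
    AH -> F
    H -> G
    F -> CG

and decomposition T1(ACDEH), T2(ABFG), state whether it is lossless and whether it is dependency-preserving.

lossless but not dependency-preserving

Lossless test: (A)⁺ = {ABCEFGH}, which contains all of one fragment — lossless.
Dependency preservation: the restricted closure of {C} across the fragments never reaches {B}, so C → B cannot be enforced without a join — not preserved.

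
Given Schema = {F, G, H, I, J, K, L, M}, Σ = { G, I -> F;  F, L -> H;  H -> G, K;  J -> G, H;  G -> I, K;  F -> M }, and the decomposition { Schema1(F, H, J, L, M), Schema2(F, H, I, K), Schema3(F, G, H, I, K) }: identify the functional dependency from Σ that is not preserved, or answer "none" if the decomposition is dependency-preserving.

G, I → F lies within Schema3.
F, L → H lies within Schema1.
H → G, K lies within Schema3.
J → G, H: restricted closure across fragments reaches G, H.
G → I, K lies within Schema3.
F → M lies within Schema1.
Every dependency is enforceable on the fragments, so the decomposition is dependency-preserving.

none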